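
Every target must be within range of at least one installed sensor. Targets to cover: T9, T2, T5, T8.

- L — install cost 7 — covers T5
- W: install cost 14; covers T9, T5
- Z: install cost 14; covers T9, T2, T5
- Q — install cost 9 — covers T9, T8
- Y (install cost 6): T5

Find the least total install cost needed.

This is a weighted set-cover instance.
The greedy cost-per-new-target heuristic would pick Q, Y, and Z for 29, but a cheaper cover exists.
Choose Z and Q: together they cover T9, T2, T5, T8 — every target.
Total install cost: 14 + 9 = 23.
No cover costs less than 23.

23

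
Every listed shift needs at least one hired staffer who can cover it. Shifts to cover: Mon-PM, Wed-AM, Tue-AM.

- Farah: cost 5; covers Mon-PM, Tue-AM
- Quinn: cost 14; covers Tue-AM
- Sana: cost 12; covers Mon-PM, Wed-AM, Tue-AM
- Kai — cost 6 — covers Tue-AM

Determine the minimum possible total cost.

12

This is an integer covering problem.
The greedy cost-per-new-shift heuristic would pick Farah and Sana for 17, but a cheaper cover exists.
Sana alone covers Mon-PM, Wed-AM, Tue-AM — every shift.
Total cost: 12.
No cover costs less than 12.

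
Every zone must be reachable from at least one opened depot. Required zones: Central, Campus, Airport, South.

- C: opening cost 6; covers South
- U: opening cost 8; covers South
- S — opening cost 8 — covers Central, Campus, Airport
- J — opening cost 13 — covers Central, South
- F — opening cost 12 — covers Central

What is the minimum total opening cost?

14

Choose C and S: together they cover Central, Campus, Airport, South — every zone.
Total opening cost: 6 + 8 = 14.
No cover costs less than 14.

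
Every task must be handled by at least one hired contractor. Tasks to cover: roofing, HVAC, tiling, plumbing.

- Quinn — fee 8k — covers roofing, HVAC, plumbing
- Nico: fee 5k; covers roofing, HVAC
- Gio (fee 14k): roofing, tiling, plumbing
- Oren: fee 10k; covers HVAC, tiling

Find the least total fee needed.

This is a weighted set-cover instance.
The greedy cost-per-new-task heuristic would pick Nico and Gio for 19, but a cheaper cover exists.
Choose Quinn and Oren: together they cover roofing, HVAC, tiling, plumbing — every task.
Total fee: 8 + 10 = 18.
No cover costs less than 18.

18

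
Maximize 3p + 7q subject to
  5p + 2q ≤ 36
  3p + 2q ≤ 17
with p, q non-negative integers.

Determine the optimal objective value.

56

The continuous relaxation peaks at (0, 8.5) with value 59.50; rounding to a feasible lattice point costs some objective.
(p,q)=(0,8): 5·0+2·8=16≤36, 3·0+2·8=16≤17, objective 56.
(p,q)=(1,7): 5·1+2·7=19≤36, 3·1+2·7=17≤17, objective 52.
Maximum is 56 at (p,q)=(0,8).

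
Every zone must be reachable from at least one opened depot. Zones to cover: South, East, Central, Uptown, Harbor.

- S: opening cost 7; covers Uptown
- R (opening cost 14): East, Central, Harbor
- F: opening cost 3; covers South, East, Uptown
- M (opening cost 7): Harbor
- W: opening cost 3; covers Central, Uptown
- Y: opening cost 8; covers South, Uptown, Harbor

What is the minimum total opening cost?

13

Choose F, M, and W: together they cover South, East, Central, Uptown, Harbor — every zone.
Total opening cost: 3 + 7 + 3 = 13.
No cover costs less than 13.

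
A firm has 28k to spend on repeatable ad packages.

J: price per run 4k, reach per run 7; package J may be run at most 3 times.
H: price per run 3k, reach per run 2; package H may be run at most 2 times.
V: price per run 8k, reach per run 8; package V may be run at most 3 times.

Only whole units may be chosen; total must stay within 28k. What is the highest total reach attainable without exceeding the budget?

37

This is a bounded integer knapsack.
Take 3×J and 2×V: price 28 ≤ 28, reach 3·7 + 2·8 = 37.
J has the best ratio (7/4) and is taken to its limit of 3; remaining capacity is filled optimally with the others.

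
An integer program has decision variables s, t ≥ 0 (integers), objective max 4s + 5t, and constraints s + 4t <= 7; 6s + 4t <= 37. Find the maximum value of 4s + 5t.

(s,t)=(6,0) is feasible, giving 24.
(s,t)=(5,0) is feasible, giving 20.
No feasible integer point exceeds 24.

24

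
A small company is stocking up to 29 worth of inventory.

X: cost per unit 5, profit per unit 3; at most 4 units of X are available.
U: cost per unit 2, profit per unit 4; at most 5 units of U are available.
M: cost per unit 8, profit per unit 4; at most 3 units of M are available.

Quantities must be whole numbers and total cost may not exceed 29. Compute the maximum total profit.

30

This is a bounded integer knapsack.
Take 2×X, 5×U, and 1×M: cost 28 ≤ 29, profit 2·3 + 5·4 + 1·4 = 30.
U has the best ratio (4/2) and is taken to its limit of 5; remaining capacity is filled optimally with the others.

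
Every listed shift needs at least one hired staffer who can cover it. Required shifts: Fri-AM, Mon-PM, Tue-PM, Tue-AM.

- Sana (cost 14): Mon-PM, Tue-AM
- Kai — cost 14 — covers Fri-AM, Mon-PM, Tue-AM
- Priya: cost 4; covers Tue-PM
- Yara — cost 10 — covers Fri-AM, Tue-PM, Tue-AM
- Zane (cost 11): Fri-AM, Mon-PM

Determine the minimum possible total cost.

Choose Kai and Priya: together they cover Fri-AM, Mon-PM, Tue-PM, Tue-AM — every shift.
Total cost: 14 + 4 = 18.

18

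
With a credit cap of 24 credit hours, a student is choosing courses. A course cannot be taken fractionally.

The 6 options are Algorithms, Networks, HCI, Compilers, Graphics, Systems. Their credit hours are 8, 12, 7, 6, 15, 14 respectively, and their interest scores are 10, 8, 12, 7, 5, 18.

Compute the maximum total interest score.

30

Algorithms + Systems: credit hours 8 + 14 = 22 ≤ 24, interest score 10 + 18 = 28.
Algorithms + HCI + Compilers: credit hours 8 + 7 + 6 = 21 ≤ 24, interest score 10 + 12 + 7 = 29.
HCI + Systems: credit hours 7 + 14 = 21 ≤ 24, interest score 12 + 18 = 30.
Best is HCI and Systems with total interest score 30.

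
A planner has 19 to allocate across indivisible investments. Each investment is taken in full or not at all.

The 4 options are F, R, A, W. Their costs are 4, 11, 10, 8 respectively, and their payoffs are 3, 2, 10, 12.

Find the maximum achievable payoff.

Treat it as a binary knapsack problem.
Take A and W: cost 10 + 8 = 18 ≤ 19, payoff 10 + 12 = 22.
No other feasible combination does better.

22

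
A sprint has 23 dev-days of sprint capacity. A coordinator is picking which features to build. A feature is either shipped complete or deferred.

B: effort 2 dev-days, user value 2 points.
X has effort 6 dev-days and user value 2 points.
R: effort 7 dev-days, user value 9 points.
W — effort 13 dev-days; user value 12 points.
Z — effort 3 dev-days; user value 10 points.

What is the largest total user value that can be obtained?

31

B + W + Z: effort 2 + 13 + 3 = 18 ≤ 23, user value 2 + 12 + 10 = 24.
R + W + Z: effort 7 + 13 + 3 = 23 ≤ 23, user value 9 + 12 + 10 = 31.
Best is R, W, and Z with total user value 31.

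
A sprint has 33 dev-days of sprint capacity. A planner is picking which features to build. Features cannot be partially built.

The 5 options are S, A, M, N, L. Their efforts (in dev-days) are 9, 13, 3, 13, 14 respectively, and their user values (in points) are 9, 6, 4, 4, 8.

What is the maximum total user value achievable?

21

S + M + L: effort 9 + 3 + 14 = 26 ≤ 33, user value 9 + 4 + 8 = 21.
S + A + M: effort 9 + 13 + 3 = 25 ≤ 33, user value 9 + 6 + 4 = 19.
A + M + L: effort 13 + 3 + 14 = 30 ≤ 33, user value 6 + 4 + 8 = 18.
Best is S, M, and L with total user value 21.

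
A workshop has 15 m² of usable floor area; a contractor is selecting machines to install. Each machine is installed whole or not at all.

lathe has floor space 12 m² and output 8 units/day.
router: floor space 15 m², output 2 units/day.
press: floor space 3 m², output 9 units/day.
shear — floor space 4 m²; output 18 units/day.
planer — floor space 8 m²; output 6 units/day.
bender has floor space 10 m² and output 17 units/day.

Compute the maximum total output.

press + shear + planer: floor space 3 + 4 + 8 = 15 ≤ 15, output 9 + 18 + 6 = 33.
shear + bender: floor space 4 + 10 = 14 ≤ 15, output 18 + 17 = 35.
press + shear: floor space 3 + 4 = 7 ≤ 15, output 9 + 18 = 27.
Best is shear and bender with total output 35.

35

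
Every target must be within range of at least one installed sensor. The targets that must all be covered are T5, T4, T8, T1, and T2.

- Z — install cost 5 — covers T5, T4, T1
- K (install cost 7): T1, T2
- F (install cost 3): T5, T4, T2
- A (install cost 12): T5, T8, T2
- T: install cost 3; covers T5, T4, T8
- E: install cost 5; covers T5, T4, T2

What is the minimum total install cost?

The greedy cost-per-new-target heuristic would pick F, T, and Z for 11, but a cheaper cover exists.
Choose K and T: together they cover T5, T4, T8, T1, T2 — every target.
Total install cost: 7 + 3 = 10.
No cover costs less than 10.

10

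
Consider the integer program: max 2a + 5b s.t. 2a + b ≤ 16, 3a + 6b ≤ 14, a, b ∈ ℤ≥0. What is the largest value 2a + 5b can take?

10

(a,b)=(0,2) is feasible, giving 10.
(a,b)=(1,1) is feasible, giving 7.
(a,b)=(0,1) is feasible, giving 5.
The best lattice point is (0,2), giving 10.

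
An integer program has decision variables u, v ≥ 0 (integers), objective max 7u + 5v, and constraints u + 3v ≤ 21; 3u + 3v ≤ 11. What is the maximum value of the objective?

21

(u,v)=(3,0): 1·3+3·0=3≤21, 3·3+3·0=9≤11, objective 21.
(u,v)=(2,1): 1·2+3·1=5≤21, 3·2+3·1=9≤11, objective 19.
(u,v)=(2,0): 1·2+3·0=2≤21, 3·2+3·0=6≤11, objective 14.
Maximum is 21 at (u,v)=(3,0).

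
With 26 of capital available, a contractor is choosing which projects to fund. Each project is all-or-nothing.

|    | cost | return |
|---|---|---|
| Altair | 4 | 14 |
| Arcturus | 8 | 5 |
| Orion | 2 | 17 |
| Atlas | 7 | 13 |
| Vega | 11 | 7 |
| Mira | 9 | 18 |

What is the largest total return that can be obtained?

62

Take Altair, Orion, Atlas, and Mira: cost 4 + 2 + 7 + 9 = 22 ≤ 26, return 14 + 17 + 13 + 18 = 62.
No other feasible combination does better.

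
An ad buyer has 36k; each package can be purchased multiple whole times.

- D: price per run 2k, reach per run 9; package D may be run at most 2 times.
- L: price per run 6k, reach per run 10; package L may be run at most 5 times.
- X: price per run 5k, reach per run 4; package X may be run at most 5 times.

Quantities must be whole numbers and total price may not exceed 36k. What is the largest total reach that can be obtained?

68

D has the best ratio (9/2); taking only D gives at most 2×9 = 18 (stopped by the supply cap of 2).
Mixing does better — 2×D and 5×L: price 34 ≤ 36, reach 2·9 + 5·10 = 68.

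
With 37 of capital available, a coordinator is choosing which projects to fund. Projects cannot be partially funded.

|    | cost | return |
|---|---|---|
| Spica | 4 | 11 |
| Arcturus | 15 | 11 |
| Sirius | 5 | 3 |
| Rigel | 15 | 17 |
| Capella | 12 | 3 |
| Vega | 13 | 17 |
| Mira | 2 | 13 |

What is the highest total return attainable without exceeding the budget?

58

This is an integer program with binary decision variables.
Allowing fractional choices, the relaxed optimum would be about 60.2, but projects are indivisible.
Spica + Arcturus + Vega + Mira: cost 4 + 15 + 13 + 2 = 34 ≤ 37, return 11 + 11 + 17 + 13 = 52.
Spica + Rigel + Vega + Mira: cost 4 + 15 + 13 + 2 = 34 ≤ 37, return 11 + 17 + 17 + 13 = 58.
Spica + Arcturus + Rigel + Mira: cost 4 + 15 + 15 + 2 = 36 ≤ 37, return 11 + 11 + 17 + 13 = 52.
Best is Spica, Rigel, Vega, and Mira with total return 58.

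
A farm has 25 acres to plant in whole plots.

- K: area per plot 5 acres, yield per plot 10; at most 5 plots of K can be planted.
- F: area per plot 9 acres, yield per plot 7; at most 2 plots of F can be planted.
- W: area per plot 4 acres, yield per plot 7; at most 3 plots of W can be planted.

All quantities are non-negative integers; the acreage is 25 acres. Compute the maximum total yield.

4×K and 1×W: area 24 ≤ 25, yield 4·10 + 1·7 = 47.
5×K: area 25 ≤ 25, yield 5·10 = 50.
Best is 50.

50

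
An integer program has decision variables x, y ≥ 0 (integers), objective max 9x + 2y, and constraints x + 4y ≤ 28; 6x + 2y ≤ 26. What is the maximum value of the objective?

38

(x,y)=(4,1): 1·4+4·1=8≤28, 6·4+2·1=26≤26, objective 38.
(x,y)=(4,0): 1·4+4·0=4≤28, 6·4+2·0=24≤26, objective 36.
(x,y)=(3,2): 1·3+4·2=11≤28, 6·3+2·2=22≤26, objective 31.
The best lattice point is (4,1), giving 38.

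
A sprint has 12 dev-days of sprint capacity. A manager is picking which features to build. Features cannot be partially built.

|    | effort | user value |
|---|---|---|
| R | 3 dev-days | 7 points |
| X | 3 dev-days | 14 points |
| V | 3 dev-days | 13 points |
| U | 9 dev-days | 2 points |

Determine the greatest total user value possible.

34

R + X: effort 3 + 3 = 6 ≤ 12, user value 7 + 14 = 21.
X + V: effort 3 + 3 = 6 ≤ 12, user value 14 + 13 = 27.
R + X + V: effort 3 + 3 + 3 = 9 ≤ 12, user value 7 + 14 + 13 = 34.
Best is R, X, and V with total user value 34.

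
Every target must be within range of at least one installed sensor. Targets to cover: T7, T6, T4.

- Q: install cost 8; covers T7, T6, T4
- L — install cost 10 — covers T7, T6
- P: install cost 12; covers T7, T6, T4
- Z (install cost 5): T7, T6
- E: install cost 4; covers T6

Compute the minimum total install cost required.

The greedy cost-per-new-target heuristic would pick Z and Q for 13, but a cheaper cover exists.
Q alone covers T7, T6, T4 — every target.
Total install cost: 8.
No cover costs less than 8.

8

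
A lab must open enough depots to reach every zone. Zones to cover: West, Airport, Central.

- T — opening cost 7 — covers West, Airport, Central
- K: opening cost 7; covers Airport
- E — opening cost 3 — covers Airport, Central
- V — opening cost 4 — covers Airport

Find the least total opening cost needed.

T alone covers West, Airport, Central — every zone.
Total opening cost: 7.

7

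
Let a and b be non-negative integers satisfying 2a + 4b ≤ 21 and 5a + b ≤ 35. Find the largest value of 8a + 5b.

58

(a,b)=(6,2) is feasible, giving 58.
(a,b)=(7,0) is feasible, giving 56.
(a,b)=(6,1) is feasible, giving 53.
The best lattice point is (6,2), giving 58.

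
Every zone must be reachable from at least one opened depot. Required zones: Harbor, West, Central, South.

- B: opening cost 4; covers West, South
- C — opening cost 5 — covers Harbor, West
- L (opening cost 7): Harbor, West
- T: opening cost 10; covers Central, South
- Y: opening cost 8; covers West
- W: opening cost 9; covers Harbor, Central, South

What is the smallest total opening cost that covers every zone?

13

Choose B and W: together they cover Harbor, West, Central, South — every zone.
Total opening cost: 4 + 9 = 13.
No cover costs less than 13.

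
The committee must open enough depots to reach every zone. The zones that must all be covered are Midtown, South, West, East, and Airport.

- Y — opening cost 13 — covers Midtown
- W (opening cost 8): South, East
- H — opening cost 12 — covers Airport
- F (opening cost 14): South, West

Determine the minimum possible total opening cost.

This is an integer covering problem.
Choose Y, W, H, and F: together they cover Midtown, South, West, East, Airport — every zone.
Total opening cost: 13 + 8 + 12 + 14 = 47.
No cover costs less than 47.

47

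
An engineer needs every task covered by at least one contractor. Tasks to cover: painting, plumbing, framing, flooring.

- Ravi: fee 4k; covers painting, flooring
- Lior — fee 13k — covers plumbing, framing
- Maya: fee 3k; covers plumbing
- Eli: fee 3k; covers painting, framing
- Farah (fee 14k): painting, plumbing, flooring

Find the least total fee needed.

This is a weighted set-cover instance.
Choose Ravi, Maya, and Eli: together they cover painting, plumbing, framing, flooring — every task.
Total fee: 4 + 3 + 3 = 10.
No cover costs less than 10.

10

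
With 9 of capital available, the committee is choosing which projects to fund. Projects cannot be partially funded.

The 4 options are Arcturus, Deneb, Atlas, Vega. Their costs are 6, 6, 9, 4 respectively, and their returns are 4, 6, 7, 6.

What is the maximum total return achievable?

Take Atlas: cost 9 ≤ 9, return 7.
No other feasible combination does better.

7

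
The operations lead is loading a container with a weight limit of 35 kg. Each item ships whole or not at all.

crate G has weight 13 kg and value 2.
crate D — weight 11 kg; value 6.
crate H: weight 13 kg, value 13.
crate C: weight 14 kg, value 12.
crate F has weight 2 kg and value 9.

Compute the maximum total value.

34

crate D + crate C + crate F: weight 11 + 14 + 2 = 27 ≤ 35, value 6 + 12 + 9 = 27.
crate D + crate H + crate F: weight 11 + 13 + 2 = 26 ≤ 35, value 6 + 13 + 9 = 28.
crate H + crate C + crate F: weight 13 + 14 + 2 = 29 ≤ 35, value 13 + 12 + 9 = 34.
Best is crate H, crate C, and crate F with total value 34.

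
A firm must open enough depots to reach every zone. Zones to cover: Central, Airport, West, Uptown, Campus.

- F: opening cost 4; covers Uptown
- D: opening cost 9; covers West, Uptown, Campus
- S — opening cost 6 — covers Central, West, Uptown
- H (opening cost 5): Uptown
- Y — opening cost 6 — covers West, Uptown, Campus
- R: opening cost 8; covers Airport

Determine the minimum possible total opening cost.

20

This is a weighted set-cover instance.
Choose S, Y, and R: together they cover Central, Airport, West, Uptown, Campus — every zone.
Total opening cost: 6 + 6 + 8 = 20.
No cover costs less than 20.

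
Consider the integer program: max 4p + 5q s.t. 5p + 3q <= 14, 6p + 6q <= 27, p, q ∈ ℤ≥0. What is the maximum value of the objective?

20

The continuous relaxation peaks at (0, 4.5) with value 22.50; rounding to a feasible lattice point costs some objective.
(p,q)=(0,4): 5·0+3·4=12≤14, 6·0+6·4=24≤27, objective 20.
(p,q)=(1,3): 5·1+3·3=14≤14, 6·1+6·3=24≤27, objective 19.
Maximum is 20 at (p,q)=(0,4).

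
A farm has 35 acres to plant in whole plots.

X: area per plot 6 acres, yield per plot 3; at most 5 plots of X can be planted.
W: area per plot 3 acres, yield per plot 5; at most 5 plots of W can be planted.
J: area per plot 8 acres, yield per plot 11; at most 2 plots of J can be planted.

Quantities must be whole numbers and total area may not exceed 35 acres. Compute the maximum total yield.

1×X, 4×W, and 2×J: area 34 ≤ 35, yield 1·3 + 4·5 + 2·11 = 45.
5×W and 2×J: area 31 ≤ 35, yield 5·5 + 2·11 = 47.
Best is 47.

47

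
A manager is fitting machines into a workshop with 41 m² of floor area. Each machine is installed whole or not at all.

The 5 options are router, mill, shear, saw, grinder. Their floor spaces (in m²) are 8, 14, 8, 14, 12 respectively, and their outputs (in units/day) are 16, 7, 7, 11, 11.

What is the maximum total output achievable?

38

Allowing fractional choices, the relaxed optimum would be about 44.2, but machines are indivisible.
router + shear + grinder: floor space 8 + 8 + 12 = 28 ≤ 41, output 16 + 7 + 11 = 34.
router + saw + grinder: floor space 8 + 14 + 12 = 34 ≤ 41, output 16 + 11 + 11 = 38.
router + shear + saw: floor space 8 + 8 + 14 = 30 ≤ 41, output 16 + 7 + 11 = 34.
Best is router, saw, and grinder with total output 38.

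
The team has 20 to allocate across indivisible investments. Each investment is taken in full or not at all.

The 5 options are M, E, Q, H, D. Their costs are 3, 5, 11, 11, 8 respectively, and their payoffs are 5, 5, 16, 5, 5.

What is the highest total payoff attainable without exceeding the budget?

26

This is a 0-1 knapsack instance.
Allowing fractional choices, the relaxed optimum would be about 26.6, but investments are indivisible.
M + Q: cost 3 + 11 = 14 ≤ 20, payoff 5 + 16 = 21.
E + Q: cost 5 + 11 = 16 ≤ 20, payoff 5 + 16 = 21.
M + E + Q: cost 3 + 5 + 11 = 19 ≤ 20, payoff 5 + 5 + 16 = 26.
Best is M, E, and Q with total payoff 26.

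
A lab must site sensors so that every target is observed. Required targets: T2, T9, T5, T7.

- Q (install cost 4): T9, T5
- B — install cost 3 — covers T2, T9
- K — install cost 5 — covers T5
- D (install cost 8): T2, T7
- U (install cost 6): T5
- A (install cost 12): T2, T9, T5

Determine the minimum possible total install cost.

12

The greedy cost-per-new-target heuristic would pick B, Q, and D for 15, but a cheaper cover exists.
Choose Q and D: together they cover T2, T9, T5, T7 — every target.
Total install cost: 4 + 8 = 12.
No cover costs less than 12.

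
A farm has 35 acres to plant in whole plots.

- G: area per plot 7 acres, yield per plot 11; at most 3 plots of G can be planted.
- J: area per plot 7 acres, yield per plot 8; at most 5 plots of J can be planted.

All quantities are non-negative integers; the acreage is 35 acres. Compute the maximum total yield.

This is a bounded integer knapsack.
Take 3×G and 2×J: area 35 ≤ 35, yield 3·11 + 2·8 = 49.
G has the best ratio (11/7) and is taken to its limit of 3; remaining capacity is filled optimally with the others.

49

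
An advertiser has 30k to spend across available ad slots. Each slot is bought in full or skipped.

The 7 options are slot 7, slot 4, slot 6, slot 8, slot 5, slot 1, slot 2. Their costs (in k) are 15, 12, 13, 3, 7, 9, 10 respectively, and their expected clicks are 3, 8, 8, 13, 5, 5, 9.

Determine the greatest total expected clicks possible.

32

This is a 0-1 knapsack instance.
Allowing fractional choices, the relaxed optimum would be about 33.7, but ad slots are indivisible.
slot 4 + slot 8 + slot 2: cost 12 + 3 + 10 = 25 ≤ 30, expected clicks 8 + 13 + 9 = 30.
slot 8 + slot 5 + slot 1 + slot 2: cost 3 + 7 + 9 + 10 = 29 ≤ 30, expected clicks 13 + 5 + 5 + 9 = 32.
Best is slot 8, slot 5, slot 1, and slot 2 with total expected clicks 32.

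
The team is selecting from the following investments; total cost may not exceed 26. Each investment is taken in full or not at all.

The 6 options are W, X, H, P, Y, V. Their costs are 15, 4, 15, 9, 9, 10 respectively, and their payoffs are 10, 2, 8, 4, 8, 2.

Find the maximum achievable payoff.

X + P + Y: cost 4 + 9 + 9 = 22 ≤ 26, payoff 2 + 4 + 8 = 14.
W + Y: cost 15 + 9 = 24 ≤ 26, payoff 10 + 8 = 18.
H + Y: cost 15 + 9 = 24 ≤ 26, payoff 8 + 8 = 16.
Best is W and Y with total payoff 18.

18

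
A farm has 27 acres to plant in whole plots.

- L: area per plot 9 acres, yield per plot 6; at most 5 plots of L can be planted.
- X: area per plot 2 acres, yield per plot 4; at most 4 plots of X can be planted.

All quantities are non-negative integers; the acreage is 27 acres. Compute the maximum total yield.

2×L and 3×X: area 24 ≤ 27, yield 2·6 + 3·4 = 24.
2×L and 4×X: area 26 ≤ 27, yield 2·6 + 4·4 = 28.
Best is 28.

28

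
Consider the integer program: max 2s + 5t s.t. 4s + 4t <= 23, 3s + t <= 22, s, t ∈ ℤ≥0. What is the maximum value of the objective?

Relaxing integrality, the LP optimum is 28.75 at (s,t) = (0, 5.75), which is not an integer point.
(s,t)=(0,5): 4·0+4·5=20≤23, 3·0+1·5=5≤22, objective 25.
(s,t)=(1,4): 4·1+4·4=20≤23, 3·1+1·4=7≤22, objective 22.
(s,t)=(0,4): 4·0+4·4=16≤23, 3·0+1·4=4≤22, objective 20.
The best lattice point is (0,5), giving 25.

25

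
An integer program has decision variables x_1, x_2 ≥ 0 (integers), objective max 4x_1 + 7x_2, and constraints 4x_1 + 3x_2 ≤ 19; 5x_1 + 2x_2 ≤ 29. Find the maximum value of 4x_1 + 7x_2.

(x_1,x_2)=(0,6) is feasible, giving 42.
(x_1,x_2)=(1,5) is feasible, giving 39.
The best lattice point is (0,6), giving 42.

42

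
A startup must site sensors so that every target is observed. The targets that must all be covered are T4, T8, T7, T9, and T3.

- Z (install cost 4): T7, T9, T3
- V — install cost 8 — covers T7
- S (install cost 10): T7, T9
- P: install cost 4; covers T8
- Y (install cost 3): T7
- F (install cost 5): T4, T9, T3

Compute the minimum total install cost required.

12

This is a weighted set-cover instance.
The greedy cost-per-new-target heuristic would pick Z, P, and F for 13, but a cheaper cover exists.
Choose P, Y, and F: together they cover T4, T8, T7, T9, T3 — every target.
Total install cost: 4 + 3 + 5 = 12.
No cover costs less than 12.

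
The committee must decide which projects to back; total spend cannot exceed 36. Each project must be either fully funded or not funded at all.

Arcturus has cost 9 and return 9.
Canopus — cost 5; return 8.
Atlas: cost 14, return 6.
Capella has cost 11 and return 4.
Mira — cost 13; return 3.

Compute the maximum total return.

Arcturus + Canopus + Mira: cost 9 + 5 + 13 = 27 ≤ 36, return 9 + 8 + 3 = 20.
Arcturus + Canopus + Atlas: cost 9 + 5 + 14 = 28 ≤ 36, return 9 + 8 + 6 = 23.
Arcturus + Canopus + Capella: cost 9 + 5 + 11 = 25 ≤ 36, return 9 + 8 + 4 = 21.
Best is Arcturus, Canopus, and Atlas with total return 23.

23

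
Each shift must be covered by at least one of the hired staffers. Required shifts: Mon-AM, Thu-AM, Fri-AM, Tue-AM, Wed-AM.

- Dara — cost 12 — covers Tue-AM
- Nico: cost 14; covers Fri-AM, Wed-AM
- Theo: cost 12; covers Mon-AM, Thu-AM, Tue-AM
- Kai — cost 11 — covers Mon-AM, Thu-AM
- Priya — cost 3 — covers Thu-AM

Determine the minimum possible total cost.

Choose Nico and Theo: together they cover Mon-AM, Thu-AM, Fri-AM, Tue-AM, Wed-AM — every shift.
Total cost: 14 + 12 = 26.

26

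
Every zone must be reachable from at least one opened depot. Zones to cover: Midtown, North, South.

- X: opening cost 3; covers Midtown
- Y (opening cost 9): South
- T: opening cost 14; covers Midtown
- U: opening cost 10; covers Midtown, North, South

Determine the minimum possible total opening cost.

The greedy cost-per-new-zone heuristic would pick X and U for 13, but a cheaper cover exists.
U alone covers Midtown, North, South — every zone.
Total opening cost: 10.
No cover costs less than 10.

10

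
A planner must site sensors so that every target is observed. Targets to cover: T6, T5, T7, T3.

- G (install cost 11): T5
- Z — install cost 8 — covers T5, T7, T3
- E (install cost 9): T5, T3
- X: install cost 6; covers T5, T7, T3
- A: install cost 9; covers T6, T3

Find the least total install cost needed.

Choose X and A: together they cover T6, T5, T7, T3 — every target.
Total install cost: 6 + 9 = 15.

15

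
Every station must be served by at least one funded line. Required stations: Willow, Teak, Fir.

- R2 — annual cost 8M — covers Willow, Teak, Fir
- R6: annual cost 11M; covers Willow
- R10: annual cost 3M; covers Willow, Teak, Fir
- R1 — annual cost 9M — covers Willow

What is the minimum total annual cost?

3

R10 alone covers Willow, Teak, Fir — every station.
Total annual cost: 3.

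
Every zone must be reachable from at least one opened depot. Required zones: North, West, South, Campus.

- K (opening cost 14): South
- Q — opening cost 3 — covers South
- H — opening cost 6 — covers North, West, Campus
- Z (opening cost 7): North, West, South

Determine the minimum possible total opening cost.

9

This is a weighted set-cover instance.
Choose Q and H: together they cover North, West, South, Campus — every zone.
Total opening cost: 3 + 6 = 9.
No cover costs less than 9.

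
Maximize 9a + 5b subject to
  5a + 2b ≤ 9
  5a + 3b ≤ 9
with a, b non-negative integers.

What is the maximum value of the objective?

Relaxing integrality, the LP optimum is 16.20 at (a,b) = (1.8, 0), which is not an integer point.
(a,b)=(0,3): 5·0+2·3=6≤9, 5·0+3·3=9≤9, objective 15.
(a,b)=(1,1): 5·1+2·1=7≤9, 5·1+3·1=8≤9, objective 14.
(a,b)=(0,2): 5·0+2·2=4≤9, 5·0+3·2=6≤9, objective 10.
No feasible integer point exceeds 15.

15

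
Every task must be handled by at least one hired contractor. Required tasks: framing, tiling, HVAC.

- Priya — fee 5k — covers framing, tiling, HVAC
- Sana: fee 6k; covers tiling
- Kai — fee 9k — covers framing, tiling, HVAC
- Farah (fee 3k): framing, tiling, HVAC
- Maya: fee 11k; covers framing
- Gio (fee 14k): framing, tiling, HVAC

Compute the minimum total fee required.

3

Farah alone covers framing, tiling, HVAC — every task.
Total fee: 3.
No cover costs less than 3.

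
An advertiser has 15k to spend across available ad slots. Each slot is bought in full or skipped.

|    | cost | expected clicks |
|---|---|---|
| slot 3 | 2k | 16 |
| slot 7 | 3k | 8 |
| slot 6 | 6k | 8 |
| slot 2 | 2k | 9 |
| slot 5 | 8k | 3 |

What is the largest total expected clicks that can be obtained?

Take slot 3, slot 7, slot 6, and slot 2: cost 2 + 3 + 6 + 2 = 13 ≤ 15, expected clicks 16 + 8 + 8 + 9 = 41.
No other feasible combination does better.

41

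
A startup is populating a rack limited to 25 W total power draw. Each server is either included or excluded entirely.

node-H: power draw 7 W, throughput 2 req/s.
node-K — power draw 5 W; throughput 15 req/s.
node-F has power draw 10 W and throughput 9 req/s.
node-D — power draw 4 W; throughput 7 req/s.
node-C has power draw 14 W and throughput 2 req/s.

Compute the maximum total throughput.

31

node-H + node-K + node-F: power draw 7 + 5 + 10 = 22 ≤ 25, throughput 2 + 15 + 9 = 26.
node-K + node-F + node-D: power draw 5 + 10 + 4 = 19 ≤ 25, throughput 15 + 9 + 7 = 31.
Best is node-K, node-F, and node-D with total throughput 31.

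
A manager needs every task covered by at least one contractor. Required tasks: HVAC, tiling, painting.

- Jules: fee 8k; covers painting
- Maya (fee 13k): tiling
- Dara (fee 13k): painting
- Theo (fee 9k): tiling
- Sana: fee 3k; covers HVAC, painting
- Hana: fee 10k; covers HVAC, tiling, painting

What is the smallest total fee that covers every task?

10

This is a weighted set-cover instance.
The greedy cost-per-new-task heuristic would pick Sana and Theo for 12, but a cheaper cover exists.
Hana alone covers HVAC, tiling, painting — every task.
Total fee: 10.
No cover costs less than 10.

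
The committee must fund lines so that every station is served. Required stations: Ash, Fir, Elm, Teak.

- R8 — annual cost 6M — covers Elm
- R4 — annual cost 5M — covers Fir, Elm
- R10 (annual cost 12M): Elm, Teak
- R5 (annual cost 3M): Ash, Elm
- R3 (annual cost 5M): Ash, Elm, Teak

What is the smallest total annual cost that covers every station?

10

The greedy cost-per-new-station heuristic would pick R5, R4, and R3 for 13, but a cheaper cover exists.
Choose R4 and R3: together they cover Ash, Fir, Elm, Teak — every station.
Total annual cost: 5 + 5 = 10.
No cover costs less than 10.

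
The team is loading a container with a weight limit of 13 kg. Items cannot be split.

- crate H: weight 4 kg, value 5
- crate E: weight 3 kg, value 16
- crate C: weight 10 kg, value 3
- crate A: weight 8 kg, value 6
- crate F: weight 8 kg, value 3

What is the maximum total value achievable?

22

crate H + crate E: weight 4 + 3 = 7 ≤ 13, value 5 + 16 = 21.
crate E + crate F: weight 3 + 8 = 11 ≤ 13, value 16 + 3 = 19.
crate E + crate A: weight 3 + 8 = 11 ≤ 13, value 16 + 6 = 22.
Best is crate E and crate A with total value 22.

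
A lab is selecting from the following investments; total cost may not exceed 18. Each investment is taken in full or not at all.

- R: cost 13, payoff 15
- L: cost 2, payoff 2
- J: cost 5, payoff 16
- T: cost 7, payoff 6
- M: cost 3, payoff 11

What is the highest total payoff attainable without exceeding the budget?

L + J + T + M: cost 2 + 5 + 7 + 3 = 17 ≤ 18, payoff 2 + 16 + 6 + 11 = 35.
R + J: cost 13 + 5 = 18 ≤ 18, payoff 15 + 16 = 31.
J + T + M: cost 5 + 7 + 3 = 15 ≤ 18, payoff 16 + 6 + 11 = 33.
Best is L, J, T, and M with total payoff 35.

35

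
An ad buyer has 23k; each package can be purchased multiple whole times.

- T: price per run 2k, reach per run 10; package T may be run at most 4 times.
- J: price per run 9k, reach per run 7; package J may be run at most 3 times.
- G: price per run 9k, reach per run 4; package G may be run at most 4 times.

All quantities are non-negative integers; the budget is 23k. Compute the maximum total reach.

47

Take 4×T and 1×J: price 17 ≤ 23, reach 4·10 + 1·7 = 47.
T has the best ratio (10/2) and is taken to its limit of 4; remaining capacity is filled optimally with the others.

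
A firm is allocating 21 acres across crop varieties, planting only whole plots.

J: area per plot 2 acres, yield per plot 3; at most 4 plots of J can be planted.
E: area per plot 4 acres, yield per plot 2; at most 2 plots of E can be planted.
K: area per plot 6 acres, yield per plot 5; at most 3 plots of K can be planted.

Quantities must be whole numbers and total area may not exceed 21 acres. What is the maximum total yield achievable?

22

J has the best ratio (3/2); taking only J gives at most 4×3 = 12 (stopped by the supply cap of 4).
Mixing does better — 4×J and 2×K: area 20 ≤ 21, yield 4·3 + 2·5 = 22.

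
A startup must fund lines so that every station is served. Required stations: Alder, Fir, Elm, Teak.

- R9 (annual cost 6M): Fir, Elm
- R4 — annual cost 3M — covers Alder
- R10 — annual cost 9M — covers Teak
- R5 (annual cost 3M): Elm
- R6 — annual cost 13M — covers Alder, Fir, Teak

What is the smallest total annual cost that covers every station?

16

The greedy cost-per-new-station heuristic would pick R9, R4, and R10 for 18, but a cheaper cover exists.
Choose R5 and R6: together they cover Alder, Fir, Elm, Teak — every station.
Total annual cost: 3 + 13 = 16.
No cover costs less than 16.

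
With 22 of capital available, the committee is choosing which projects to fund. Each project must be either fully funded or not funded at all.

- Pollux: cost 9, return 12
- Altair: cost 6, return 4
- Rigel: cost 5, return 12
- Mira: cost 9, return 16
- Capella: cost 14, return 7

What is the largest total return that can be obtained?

32

This is a 0-1 knapsack instance.
Pollux + Mira: cost 9 + 9 = 18 ≤ 22, return 12 + 16 = 28.
Rigel + Mira: cost 5 + 9 = 14 ≤ 22, return 12 + 16 = 28.
Altair + Rigel + Mira: cost 6 + 5 + 9 = 20 ≤ 22, return 4 + 12 + 16 = 32.
Best is Altair, Rigel, and Mira with total return 32.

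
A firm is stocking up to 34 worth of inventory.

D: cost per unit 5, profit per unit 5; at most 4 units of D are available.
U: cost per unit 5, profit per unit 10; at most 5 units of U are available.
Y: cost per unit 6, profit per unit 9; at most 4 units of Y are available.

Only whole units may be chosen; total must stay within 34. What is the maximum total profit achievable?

59

This is a bounded integer knapsack.
U has the best ratio (10/5); taking only U gives at most 5×10 = 50 (stopped by the supply cap of 5).
Mixing does better — 5×U and 1×Y: cost 31 ≤ 34, profit 5·10 + 1·9 = 59.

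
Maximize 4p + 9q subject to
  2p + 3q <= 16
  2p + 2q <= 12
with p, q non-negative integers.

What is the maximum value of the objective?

45

Relaxing integrality, the LP optimum is 48.00 at (p,q) = (0, 5.33), which is not an integer point.
(p,q)=(0,5): 2·0+3·5=15≤16, 2·0+2·5=10≤12, objective 45.
(p,q)=(1,4): 2·1+3·4=14≤16, 2·1+2·4=10≤12, objective 40.
(p,q)=(0,4): 2·0+3·4=12≤16, 2·0+2·4=8≤12, objective 36.
Maximum is 45 at (p,q)=(0,5).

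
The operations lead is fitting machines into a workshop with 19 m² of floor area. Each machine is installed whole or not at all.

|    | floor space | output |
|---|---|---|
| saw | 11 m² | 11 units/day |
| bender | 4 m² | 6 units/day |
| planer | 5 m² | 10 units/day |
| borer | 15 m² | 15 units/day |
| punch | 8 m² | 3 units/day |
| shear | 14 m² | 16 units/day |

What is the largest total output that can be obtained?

26

Allowing fractional choices, the relaxed optimum would be about 27.4, but machines are indivisible.
saw + planer: floor space 11 + 5 = 16 ≤ 19, output 11 + 10 = 21.
planer + shear: floor space 5 + 14 = 19 ≤ 19, output 10 + 16 = 26.
bender + shear: floor space 4 + 14 = 18 ≤ 19, output 6 + 16 = 22.
Best is planer and shear with total output 26.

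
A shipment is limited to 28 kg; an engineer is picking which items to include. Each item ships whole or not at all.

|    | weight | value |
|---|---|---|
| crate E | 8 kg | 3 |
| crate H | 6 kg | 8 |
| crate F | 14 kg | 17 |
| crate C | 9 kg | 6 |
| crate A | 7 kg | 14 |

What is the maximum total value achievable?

39

Take crate H, crate F, and crate A: weight 6 + 14 + 7 = 27 ≤ 28, value 8 + 17 + 14 = 39.
No other feasible combination does better.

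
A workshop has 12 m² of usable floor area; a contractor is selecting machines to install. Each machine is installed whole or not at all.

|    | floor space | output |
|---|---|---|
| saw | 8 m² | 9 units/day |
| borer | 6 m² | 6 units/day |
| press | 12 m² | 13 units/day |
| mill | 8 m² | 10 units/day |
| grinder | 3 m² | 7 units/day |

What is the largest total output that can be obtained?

Allowing fractional choices, the relaxed optimum would be about 18.1, but machines are indivisible.
mill + grinder: floor space 8 + 3 = 11 ≤ 12, output 10 + 7 = 17.
saw + grinder: floor space 8 + 3 = 11 ≤ 12, output 9 + 7 = 16.
borer + grinder: floor space 6 + 3 = 9 ≤ 12, output 6 + 7 = 13.
Best is mill and grinder with total output 17.

17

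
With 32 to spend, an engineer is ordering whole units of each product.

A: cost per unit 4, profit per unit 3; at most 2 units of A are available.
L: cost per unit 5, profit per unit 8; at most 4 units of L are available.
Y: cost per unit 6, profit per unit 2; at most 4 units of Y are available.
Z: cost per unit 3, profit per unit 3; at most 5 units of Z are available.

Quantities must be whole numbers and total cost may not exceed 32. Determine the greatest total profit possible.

44

4×L and 3×Z: cost 29 ≤ 32, profit 4·8 + 3·3 = 41.
4×L and 4×Z: cost 32 ≤ 32, profit 4·8 + 4·3 = 44.
Best is 44.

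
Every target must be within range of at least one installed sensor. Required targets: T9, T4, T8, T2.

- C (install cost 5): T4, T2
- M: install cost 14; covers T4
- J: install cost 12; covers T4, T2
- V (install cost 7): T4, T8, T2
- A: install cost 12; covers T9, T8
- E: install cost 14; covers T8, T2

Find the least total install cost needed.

Choose C and A: together they cover T9, T4, T8, T2 — every target.
Total install cost: 5 + 12 = 17.

17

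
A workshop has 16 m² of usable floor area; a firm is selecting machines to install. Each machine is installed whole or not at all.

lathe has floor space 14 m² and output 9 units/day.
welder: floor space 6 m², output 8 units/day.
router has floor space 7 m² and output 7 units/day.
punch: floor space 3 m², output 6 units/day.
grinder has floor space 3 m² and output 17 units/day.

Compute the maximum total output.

Take welder, router, and grinder: floor space 6 + 7 + 3 = 16 ≤ 16, output 8 + 7 + 17 = 32.
No other feasible combination does better.

32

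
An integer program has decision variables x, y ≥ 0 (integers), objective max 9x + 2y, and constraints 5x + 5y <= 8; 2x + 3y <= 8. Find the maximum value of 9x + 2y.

The continuous relaxation peaks at (1.6, 0) with value 14.40; rounding to a feasible lattice point costs some objective.
(x,y)=(1,0): 5·1+5·0=5≤8, 2·1+3·0=2≤8, objective 9.
(x,y)=(0,1): 5·0+5·1=5≤8, 2·0+3·1=3≤8, objective 2.
Maximum is 9 at (x,y)=(1,0).

9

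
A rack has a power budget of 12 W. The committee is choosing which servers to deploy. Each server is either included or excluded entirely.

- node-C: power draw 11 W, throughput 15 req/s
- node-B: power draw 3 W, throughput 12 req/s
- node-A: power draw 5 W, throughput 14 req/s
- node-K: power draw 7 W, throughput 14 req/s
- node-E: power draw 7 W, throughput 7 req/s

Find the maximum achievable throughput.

28

node-B + node-K: power draw 3 + 7 = 10 ≤ 12, throughput 12 + 14 = 26.
node-B + node-A: power draw 3 + 5 = 8 ≤ 12, throughput 12 + 14 = 26.
node-A + node-K: power draw 5 + 7 = 12 ≤ 12, throughput 14 + 14 = 28.
Best is node-A and node-K with total throughput 28.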